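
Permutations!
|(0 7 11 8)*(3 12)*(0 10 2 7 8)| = 6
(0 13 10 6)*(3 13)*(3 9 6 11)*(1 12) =[9, 12, 2, 13, 4, 5, 0, 7, 8, 6, 11, 3, 1, 10] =(0 9 6)(1 12)(3 13 10 11)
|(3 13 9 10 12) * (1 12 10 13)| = 6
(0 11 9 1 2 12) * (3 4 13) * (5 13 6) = (0 11 9 1 2 12)(3 4 6 5 13) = [11, 2, 12, 4, 6, 13, 5, 7, 8, 1, 10, 9, 0, 3]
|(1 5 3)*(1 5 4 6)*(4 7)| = 4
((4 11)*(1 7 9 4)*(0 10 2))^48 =(1 4 7 11 9)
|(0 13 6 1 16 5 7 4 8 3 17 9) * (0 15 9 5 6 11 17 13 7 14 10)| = 66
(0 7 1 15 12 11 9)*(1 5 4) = (0 7 5 4 1 15 12 11 9) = [7, 15, 2, 3, 1, 4, 6, 5, 8, 0, 10, 9, 11, 13, 14, 12]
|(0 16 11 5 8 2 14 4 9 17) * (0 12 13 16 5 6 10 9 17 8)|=12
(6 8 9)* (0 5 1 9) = (0 5 1 9 6 8) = [5, 9, 2, 3, 4, 1, 8, 7, 0, 6]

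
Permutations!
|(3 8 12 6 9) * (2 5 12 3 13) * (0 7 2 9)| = 6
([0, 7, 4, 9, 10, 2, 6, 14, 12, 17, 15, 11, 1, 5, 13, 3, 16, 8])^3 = [0, 13, 15, 8, 3, 10, 6, 5, 7, 12, 9, 11, 14, 4, 2, 17, 16, 1]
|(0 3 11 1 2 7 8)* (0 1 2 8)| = |(0 3 11 2 7)(1 8)| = 10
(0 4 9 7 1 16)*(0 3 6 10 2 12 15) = (0 4 9 7 1 16 3 6 10 2 12 15) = [4, 16, 12, 6, 9, 5, 10, 1, 8, 7, 2, 11, 15, 13, 14, 0, 3]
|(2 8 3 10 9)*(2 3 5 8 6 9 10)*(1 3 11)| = |(1 3 2 6 9 11)(5 8)| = 6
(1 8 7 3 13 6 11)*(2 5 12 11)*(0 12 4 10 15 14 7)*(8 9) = (0 12 11 1 9 8)(2 5 4 10 15 14 7 3 13 6) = [12, 9, 5, 13, 10, 4, 2, 3, 0, 8, 15, 1, 11, 6, 7, 14]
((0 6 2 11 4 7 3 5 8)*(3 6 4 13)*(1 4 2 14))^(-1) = (0 8 5 3 13 11 2)(1 14 6 7 4)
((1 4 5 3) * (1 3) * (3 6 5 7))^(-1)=((1 4 7 3 6 5))^(-1)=(1 5 6 3 7 4)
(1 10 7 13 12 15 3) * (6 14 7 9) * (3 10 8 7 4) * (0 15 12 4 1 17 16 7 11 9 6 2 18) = (0 15 10 6 14 1 8 11 9 2 18)(3 17 16 7 13 4) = [15, 8, 18, 17, 3, 5, 14, 13, 11, 2, 6, 9, 12, 4, 1, 10, 7, 16, 0]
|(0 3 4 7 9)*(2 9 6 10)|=8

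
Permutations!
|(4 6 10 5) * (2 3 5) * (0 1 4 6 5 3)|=|(0 1 4 5 6 10 2)|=7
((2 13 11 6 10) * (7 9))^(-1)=(2 10 6 11 13)(7 9)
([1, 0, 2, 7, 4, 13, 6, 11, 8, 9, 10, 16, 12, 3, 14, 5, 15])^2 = [0, 1, 2, 11, 4, 3, 6, 16, 8, 9, 10, 15, 12, 7, 14, 13, 5]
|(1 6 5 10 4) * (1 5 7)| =3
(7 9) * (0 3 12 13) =[3, 1, 2, 12, 4, 5, 6, 9, 8, 7, 10, 11, 13, 0] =(0 3 12 13)(7 9)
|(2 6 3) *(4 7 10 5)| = 12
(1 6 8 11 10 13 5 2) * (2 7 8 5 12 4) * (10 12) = (1 6 5 7 8 11 12 4 2)(10 13) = [0, 6, 1, 3, 2, 7, 5, 8, 11, 9, 13, 12, 4, 10]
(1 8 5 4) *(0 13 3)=(0 13 3)(1 8 5 4)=[13, 8, 2, 0, 1, 4, 6, 7, 5, 9, 10, 11, 12, 3]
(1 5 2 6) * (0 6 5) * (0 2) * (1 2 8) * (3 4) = [6, 8, 5, 4, 3, 0, 2, 7, 1] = (0 6 2 5)(1 8)(3 4)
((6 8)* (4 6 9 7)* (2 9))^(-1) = ((2 9 7 4 6 8))^(-1) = (2 8 6 4 7 9)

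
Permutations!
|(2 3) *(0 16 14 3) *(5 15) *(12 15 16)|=|(0 12 15 5 16 14 3 2)|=8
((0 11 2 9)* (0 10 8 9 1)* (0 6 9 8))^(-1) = ((0 11 2 1 6 9 10))^(-1) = (0 10 9 6 1 2 11)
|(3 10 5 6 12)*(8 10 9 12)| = |(3 9 12)(5 6 8 10)| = 12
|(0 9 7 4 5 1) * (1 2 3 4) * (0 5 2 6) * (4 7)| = 9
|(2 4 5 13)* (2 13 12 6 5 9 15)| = 12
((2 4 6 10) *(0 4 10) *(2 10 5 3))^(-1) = ((10)(0 4 6)(2 5 3))^(-1) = (10)(0 6 4)(2 3 5)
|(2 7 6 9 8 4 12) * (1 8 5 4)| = 14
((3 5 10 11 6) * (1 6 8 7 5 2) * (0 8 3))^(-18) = (0 7 10 3 1)(2 6 8 5 11)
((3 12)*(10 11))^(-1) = ((3 12)(10 11))^(-1) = (3 12)(10 11)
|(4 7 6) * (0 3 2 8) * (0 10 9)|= 6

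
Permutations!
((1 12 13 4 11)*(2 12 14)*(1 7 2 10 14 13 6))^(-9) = ((1 13 4 11 7 2 12 6)(10 14))^(-9) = (1 6 12 2 7 11 4 13)(10 14)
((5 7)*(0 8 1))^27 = ((0 8 1)(5 7))^27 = (8)(5 7)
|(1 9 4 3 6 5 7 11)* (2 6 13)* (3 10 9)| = 24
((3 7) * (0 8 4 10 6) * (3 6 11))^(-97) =((0 8 4 10 11 3 7 6))^(-97) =(0 6 7 3 11 10 4 8)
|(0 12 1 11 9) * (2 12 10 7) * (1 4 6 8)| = |(0 10 7 2 12 4 6 8 1 11 9)| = 11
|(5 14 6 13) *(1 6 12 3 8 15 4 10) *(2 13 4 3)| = 60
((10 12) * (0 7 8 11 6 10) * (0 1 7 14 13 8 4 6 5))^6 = ((0 14 13 8 11 5)(1 7 4 6 10 12))^6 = (14)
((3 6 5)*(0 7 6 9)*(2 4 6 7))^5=((0 2 4 6 5 3 9))^5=(0 3 6 2 9 5 4)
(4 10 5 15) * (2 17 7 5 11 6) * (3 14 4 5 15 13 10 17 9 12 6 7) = [0, 1, 9, 14, 17, 13, 2, 15, 8, 12, 11, 7, 6, 10, 4, 5, 16, 3] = (2 9 12 6)(3 14 4 17)(5 13 10 11 7 15)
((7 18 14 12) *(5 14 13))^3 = (5 7)(12 13)(14 18)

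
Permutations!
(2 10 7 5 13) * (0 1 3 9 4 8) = (0 1 3 9 4 8)(2 10 7 5 13) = [1, 3, 10, 9, 8, 13, 6, 5, 0, 4, 7, 11, 12, 2]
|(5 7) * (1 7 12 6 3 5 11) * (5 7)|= 7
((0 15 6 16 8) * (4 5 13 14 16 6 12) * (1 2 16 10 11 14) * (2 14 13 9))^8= ((0 15 12 4 5 9 2 16 8)(1 14 10 11 13))^8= (0 8 16 2 9 5 4 12 15)(1 11 14 13 10)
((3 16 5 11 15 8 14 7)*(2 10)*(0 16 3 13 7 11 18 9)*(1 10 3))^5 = ((0 16 5 18 9)(1 10 2 3)(7 13)(8 14 11 15))^5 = (18)(1 10 2 3)(7 13)(8 14 11 15)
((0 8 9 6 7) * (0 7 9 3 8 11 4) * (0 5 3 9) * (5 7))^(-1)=((0 11 4 7 5 3 8 9 6))^(-1)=(0 6 9 8 3 5 7 4 11)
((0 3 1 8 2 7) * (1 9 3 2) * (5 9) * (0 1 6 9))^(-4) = (0 6 2 9 7 3 1 5 8)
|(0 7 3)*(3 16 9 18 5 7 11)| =15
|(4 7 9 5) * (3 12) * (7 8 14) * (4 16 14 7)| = |(3 12)(4 8 7 9 5 16 14)| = 14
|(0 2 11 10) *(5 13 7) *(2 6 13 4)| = 9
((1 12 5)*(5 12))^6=((12)(1 5))^6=(12)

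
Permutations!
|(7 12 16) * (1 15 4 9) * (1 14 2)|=|(1 15 4 9 14 2)(7 12 16)|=6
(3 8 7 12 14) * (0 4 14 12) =[4, 1, 2, 8, 14, 5, 6, 0, 7, 9, 10, 11, 12, 13, 3] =(0 4 14 3 8 7)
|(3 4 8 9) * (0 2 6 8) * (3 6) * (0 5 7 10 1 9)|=|(0 2 3 4 5 7 10 1 9 6 8)|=11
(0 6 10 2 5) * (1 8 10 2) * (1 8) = [6, 1, 5, 3, 4, 0, 2, 7, 10, 9, 8] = (0 6 2 5)(8 10)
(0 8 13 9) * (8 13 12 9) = (0 13 8 12 9) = [13, 1, 2, 3, 4, 5, 6, 7, 12, 0, 10, 11, 9, 8]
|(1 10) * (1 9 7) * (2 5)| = 4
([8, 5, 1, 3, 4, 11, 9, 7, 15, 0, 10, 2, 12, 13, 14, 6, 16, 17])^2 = (17)(0 15 9 8 6)(1 11)(2 5)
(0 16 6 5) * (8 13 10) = (0 16 6 5)(8 13 10) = [16, 1, 2, 3, 4, 0, 5, 7, 13, 9, 8, 11, 12, 10, 14, 15, 6]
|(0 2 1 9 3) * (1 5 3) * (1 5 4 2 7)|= |(0 7 1 9 5 3)(2 4)|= 6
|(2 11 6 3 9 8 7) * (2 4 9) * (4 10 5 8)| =|(2 11 6 3)(4 9)(5 8 7 10)| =4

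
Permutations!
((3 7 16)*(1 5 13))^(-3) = ((1 5 13)(3 7 16))^(-3) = (16)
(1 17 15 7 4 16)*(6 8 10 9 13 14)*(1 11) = (1 17 15 7 4 16 11)(6 8 10 9 13 14) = [0, 17, 2, 3, 16, 5, 8, 4, 10, 13, 9, 1, 12, 14, 6, 7, 11, 15]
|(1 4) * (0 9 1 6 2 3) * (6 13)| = 8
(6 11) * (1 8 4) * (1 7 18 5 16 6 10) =(1 8 4 7 18 5 16 6 11 10) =[0, 8, 2, 3, 7, 16, 11, 18, 4, 9, 1, 10, 12, 13, 14, 15, 6, 17, 5]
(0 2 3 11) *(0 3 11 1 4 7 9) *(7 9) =(0 2 11 3 1 4 9) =[2, 4, 11, 1, 9, 5, 6, 7, 8, 0, 10, 3]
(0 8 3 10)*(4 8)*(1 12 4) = [1, 12, 2, 10, 8, 5, 6, 7, 3, 9, 0, 11, 4] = (0 1 12 4 8 3 10)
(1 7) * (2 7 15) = (1 15 2 7) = [0, 15, 7, 3, 4, 5, 6, 1, 8, 9, 10, 11, 12, 13, 14, 2]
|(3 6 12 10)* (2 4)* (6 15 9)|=6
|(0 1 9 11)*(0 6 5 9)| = 4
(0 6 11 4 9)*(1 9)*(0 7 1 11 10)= (0 6 10)(1 9 7)(4 11)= [6, 9, 2, 3, 11, 5, 10, 1, 8, 7, 0, 4]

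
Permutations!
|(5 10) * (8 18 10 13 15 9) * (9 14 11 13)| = |(5 9 8 18 10)(11 13 15 14)| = 20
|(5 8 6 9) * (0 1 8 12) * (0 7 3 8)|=14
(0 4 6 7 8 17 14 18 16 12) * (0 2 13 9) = (0 4 6 7 8 17 14 18 16 12 2 13 9) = [4, 1, 13, 3, 6, 5, 7, 8, 17, 0, 10, 11, 2, 9, 18, 15, 12, 14, 16]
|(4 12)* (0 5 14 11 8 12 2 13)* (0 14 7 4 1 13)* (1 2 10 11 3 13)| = |(0 5 7 4 10 11 8 12 2)(3 13 14)| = 9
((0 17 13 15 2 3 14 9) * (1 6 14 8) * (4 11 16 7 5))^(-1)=((0 17 13 15 2 3 8 1 6 14 9)(4 11 16 7 5))^(-1)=(0 9 14 6 1 8 3 2 15 13 17)(4 5 7 16 11)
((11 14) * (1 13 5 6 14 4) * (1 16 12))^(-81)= (16)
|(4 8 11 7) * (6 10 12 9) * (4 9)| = 8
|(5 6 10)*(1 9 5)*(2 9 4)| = |(1 4 2 9 5 6 10)| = 7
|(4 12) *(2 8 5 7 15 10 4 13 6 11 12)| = |(2 8 5 7 15 10 4)(6 11 12 13)| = 28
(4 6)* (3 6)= [0, 1, 2, 6, 3, 5, 4]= (3 6 4)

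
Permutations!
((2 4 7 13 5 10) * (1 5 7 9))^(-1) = ((1 5 10 2 4 9)(7 13))^(-1) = (1 9 4 2 10 5)(7 13)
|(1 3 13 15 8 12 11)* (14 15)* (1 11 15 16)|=15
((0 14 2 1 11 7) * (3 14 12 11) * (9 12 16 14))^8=((0 16 14 2 1 3 9 12 11 7))^8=(0 11 9 1 14)(2 16 7 12 3)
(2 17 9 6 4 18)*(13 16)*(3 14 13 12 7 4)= (2 17 9 6 3 14 13 16 12 7 4 18)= [0, 1, 17, 14, 18, 5, 3, 4, 8, 6, 10, 11, 7, 16, 13, 15, 12, 9, 2]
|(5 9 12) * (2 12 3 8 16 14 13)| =|(2 12 5 9 3 8 16 14 13)| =9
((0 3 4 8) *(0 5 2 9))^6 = ((0 3 4 8 5 2 9))^6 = (0 9 2 5 8 4 3)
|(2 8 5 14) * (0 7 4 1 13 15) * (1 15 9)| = |(0 7 4 15)(1 13 9)(2 8 5 14)| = 12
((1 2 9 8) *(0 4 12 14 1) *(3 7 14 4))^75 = ((0 3 7 14 1 2 9 8)(4 12))^75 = (0 14 9 3 1 8 7 2)(4 12)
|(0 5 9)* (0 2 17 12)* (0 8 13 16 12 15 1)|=|(0 5 9 2 17 15 1)(8 13 16 12)|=28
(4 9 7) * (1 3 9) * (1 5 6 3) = (3 9 7 4 5 6) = [0, 1, 2, 9, 5, 6, 3, 4, 8, 7]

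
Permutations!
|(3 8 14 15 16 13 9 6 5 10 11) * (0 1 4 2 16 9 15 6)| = |(0 1 4 2 16 13 15 9)(3 8 14 6 5 10 11)| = 56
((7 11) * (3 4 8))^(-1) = ((3 4 8)(7 11))^(-1) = (3 8 4)(7 11)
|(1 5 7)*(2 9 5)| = |(1 2 9 5 7)| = 5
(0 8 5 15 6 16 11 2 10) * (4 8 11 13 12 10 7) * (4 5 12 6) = [11, 1, 7, 3, 8, 15, 16, 5, 12, 9, 0, 2, 10, 6, 14, 4, 13] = (0 11 2 7 5 15 4 8 12 10)(6 16 13)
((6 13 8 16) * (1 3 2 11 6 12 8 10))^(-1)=((1 3 2 11 6 13 10)(8 16 12))^(-1)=(1 10 13 6 11 2 3)(8 12 16)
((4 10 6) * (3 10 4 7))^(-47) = (3 10 6 7)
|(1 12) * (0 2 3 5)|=4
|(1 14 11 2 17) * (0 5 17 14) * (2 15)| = |(0 5 17 1)(2 14 11 15)| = 4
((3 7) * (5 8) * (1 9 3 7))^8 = ((1 9 3)(5 8))^8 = (1 3 9)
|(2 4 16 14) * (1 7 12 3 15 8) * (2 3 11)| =|(1 7 12 11 2 4 16 14 3 15 8)| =11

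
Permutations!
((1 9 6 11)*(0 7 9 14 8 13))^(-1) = (0 13 8 14 1 11 6 9 7)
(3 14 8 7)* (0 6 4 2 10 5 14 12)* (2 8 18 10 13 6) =(0 2 13 6 4 8 7 3 12)(5 14 18 10) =[2, 1, 13, 12, 8, 14, 4, 3, 7, 9, 5, 11, 0, 6, 18, 15, 16, 17, 10]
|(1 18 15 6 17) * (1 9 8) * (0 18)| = |(0 18 15 6 17 9 8 1)| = 8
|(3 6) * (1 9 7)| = 6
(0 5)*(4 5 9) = (0 9 4 5) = [9, 1, 2, 3, 5, 0, 6, 7, 8, 4]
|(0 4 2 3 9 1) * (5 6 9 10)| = 9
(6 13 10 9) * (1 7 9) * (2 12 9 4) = (1 7 4 2 12 9 6 13 10) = [0, 7, 12, 3, 2, 5, 13, 4, 8, 6, 1, 11, 9, 10]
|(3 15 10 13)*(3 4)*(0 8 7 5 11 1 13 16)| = 12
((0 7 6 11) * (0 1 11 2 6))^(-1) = (0 7)(1 11)(2 6)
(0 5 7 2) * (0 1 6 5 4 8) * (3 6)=(0 4 8)(1 3 6 5 7 2)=[4, 3, 1, 6, 8, 7, 5, 2, 0]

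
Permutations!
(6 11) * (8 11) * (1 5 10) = (1 5 10)(6 8 11) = [0, 5, 2, 3, 4, 10, 8, 7, 11, 9, 1, 6]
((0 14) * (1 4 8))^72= ((0 14)(1 4 8))^72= (14)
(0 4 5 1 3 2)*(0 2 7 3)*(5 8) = [4, 0, 2, 7, 8, 1, 6, 3, 5] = (0 4 8 5 1)(3 7)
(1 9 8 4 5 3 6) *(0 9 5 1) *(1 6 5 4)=(0 9 8 1 4 6)(3 5)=[9, 4, 2, 5, 6, 3, 0, 7, 1, 8]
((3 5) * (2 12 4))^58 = (2 12 4)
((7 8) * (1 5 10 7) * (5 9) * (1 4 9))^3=(4 10)(5 8)(7 9)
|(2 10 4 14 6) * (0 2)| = |(0 2 10 4 14 6)| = 6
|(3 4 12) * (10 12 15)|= 5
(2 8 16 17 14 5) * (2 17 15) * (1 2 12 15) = (1 2 8 16)(5 17 14)(12 15) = [0, 2, 8, 3, 4, 17, 6, 7, 16, 9, 10, 11, 15, 13, 5, 12, 1, 14]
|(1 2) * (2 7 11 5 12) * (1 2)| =5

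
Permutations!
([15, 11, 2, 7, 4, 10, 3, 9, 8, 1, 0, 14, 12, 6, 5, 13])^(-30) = (0 9)(1 15)(3 5)(6 14)(7 10)(11 13)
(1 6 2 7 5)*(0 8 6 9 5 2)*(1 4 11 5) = [8, 9, 7, 3, 11, 4, 0, 2, 6, 1, 10, 5] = (0 8 6)(1 9)(2 7)(4 11 5)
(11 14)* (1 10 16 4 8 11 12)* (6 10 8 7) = [0, 8, 2, 3, 7, 5, 10, 6, 11, 9, 16, 14, 1, 13, 12, 15, 4] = (1 8 11 14 12)(4 7 6 10 16)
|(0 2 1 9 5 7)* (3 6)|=6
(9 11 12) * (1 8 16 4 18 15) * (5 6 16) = (1 8 5 6 16 4 18 15)(9 11 12) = [0, 8, 2, 3, 18, 6, 16, 7, 5, 11, 10, 12, 9, 13, 14, 1, 4, 17, 15]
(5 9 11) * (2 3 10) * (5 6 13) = (2 3 10)(5 9 11 6 13) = [0, 1, 3, 10, 4, 9, 13, 7, 8, 11, 2, 6, 12, 5]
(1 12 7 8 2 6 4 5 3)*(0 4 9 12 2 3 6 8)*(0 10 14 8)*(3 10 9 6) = (0 4 5 3 1 2)(7 9 12)(8 10 14) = [4, 2, 0, 1, 5, 3, 6, 9, 10, 12, 14, 11, 7, 13, 8]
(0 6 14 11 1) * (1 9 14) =(0 6 1)(9 14 11) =[6, 0, 2, 3, 4, 5, 1, 7, 8, 14, 10, 9, 12, 13, 11]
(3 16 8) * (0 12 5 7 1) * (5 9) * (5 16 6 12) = [5, 0, 2, 6, 4, 7, 12, 1, 3, 16, 10, 11, 9, 13, 14, 15, 8] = (0 5 7 1)(3 6 12 9 16 8)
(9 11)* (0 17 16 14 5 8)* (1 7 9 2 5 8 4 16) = (0 17 1 7 9 11 2 5 4 16 14 8) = [17, 7, 5, 3, 16, 4, 6, 9, 0, 11, 10, 2, 12, 13, 8, 15, 14, 1]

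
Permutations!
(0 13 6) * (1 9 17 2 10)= [13, 9, 10, 3, 4, 5, 0, 7, 8, 17, 1, 11, 12, 6, 14, 15, 16, 2]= (0 13 6)(1 9 17 2 10)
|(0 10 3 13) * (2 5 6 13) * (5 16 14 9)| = |(0 10 3 2 16 14 9 5 6 13)| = 10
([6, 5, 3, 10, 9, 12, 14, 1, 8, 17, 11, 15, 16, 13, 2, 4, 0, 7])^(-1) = (0 16 12 5 1 7 17 9 4 15 11 10 3 2 14 6)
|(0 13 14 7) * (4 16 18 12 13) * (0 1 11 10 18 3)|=|(0 4 16 3)(1 11 10 18 12 13 14 7)|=8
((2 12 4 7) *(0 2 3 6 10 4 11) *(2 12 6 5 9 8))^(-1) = (0 11 12)(2 8 9 5 3 7 4 10 6)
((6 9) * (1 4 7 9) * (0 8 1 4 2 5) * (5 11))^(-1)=((0 8 1 2 11 5)(4 7 9 6))^(-1)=(0 5 11 2 1 8)(4 6 9 7)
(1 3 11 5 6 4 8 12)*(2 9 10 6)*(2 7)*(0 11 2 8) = [11, 3, 9, 2, 0, 7, 4, 8, 12, 10, 6, 5, 1] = (0 11 5 7 8 12 1 3 2 9 10 6 4)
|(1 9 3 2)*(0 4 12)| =|(0 4 12)(1 9 3 2)| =12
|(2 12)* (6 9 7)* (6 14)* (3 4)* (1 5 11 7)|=14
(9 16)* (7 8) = (7 8)(9 16) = [0, 1, 2, 3, 4, 5, 6, 8, 7, 16, 10, 11, 12, 13, 14, 15, 9]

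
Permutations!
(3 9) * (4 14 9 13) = (3 13 4 14 9) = [0, 1, 2, 13, 14, 5, 6, 7, 8, 3, 10, 11, 12, 4, 9]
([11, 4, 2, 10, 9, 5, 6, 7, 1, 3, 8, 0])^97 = [11, 4, 2, 10, 9, 5, 6, 7, 1, 3, 8, 0]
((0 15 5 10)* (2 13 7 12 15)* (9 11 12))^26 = (0 12 13 5 9)(2 15 7 10 11)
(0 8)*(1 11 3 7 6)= (0 8)(1 11 3 7 6)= [8, 11, 2, 7, 4, 5, 1, 6, 0, 9, 10, 3]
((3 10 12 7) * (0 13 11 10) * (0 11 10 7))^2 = ((0 13 10 12)(3 11 7))^2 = (0 10)(3 7 11)(12 13)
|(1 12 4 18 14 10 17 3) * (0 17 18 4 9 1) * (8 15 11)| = 3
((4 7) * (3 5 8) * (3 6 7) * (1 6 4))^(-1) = (1 7 6)(3 4 8 5)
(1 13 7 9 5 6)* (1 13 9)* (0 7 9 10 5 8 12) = (0 7 1 10 5 6 13 9 8 12) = [7, 10, 2, 3, 4, 6, 13, 1, 12, 8, 5, 11, 0, 9]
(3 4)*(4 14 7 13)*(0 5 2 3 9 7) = (0 5 2 3 14)(4 9 7 13) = [5, 1, 3, 14, 9, 2, 6, 13, 8, 7, 10, 11, 12, 4, 0]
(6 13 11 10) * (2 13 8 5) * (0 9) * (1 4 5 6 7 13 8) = (0 9)(1 4 5 2 8 6)(7 13 11 10) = [9, 4, 8, 3, 5, 2, 1, 13, 6, 0, 7, 10, 12, 11]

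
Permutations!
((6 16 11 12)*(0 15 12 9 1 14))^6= ((0 15 12 6 16 11 9 1 14))^6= (0 9 6)(1 16 15)(11 12 14)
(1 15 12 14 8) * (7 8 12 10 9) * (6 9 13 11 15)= (1 6 9 7 8)(10 13 11 15)(12 14)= [0, 6, 2, 3, 4, 5, 9, 8, 1, 7, 13, 15, 14, 11, 12, 10]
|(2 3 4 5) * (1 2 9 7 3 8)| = 15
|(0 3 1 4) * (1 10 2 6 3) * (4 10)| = |(0 1 10 2 6 3 4)| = 7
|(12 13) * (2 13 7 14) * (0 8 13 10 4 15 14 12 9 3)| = 10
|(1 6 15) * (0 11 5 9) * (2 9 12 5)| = |(0 11 2 9)(1 6 15)(5 12)| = 12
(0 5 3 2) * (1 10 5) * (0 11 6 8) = (0 1 10 5 3 2 11 6 8) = [1, 10, 11, 2, 4, 3, 8, 7, 0, 9, 5, 6]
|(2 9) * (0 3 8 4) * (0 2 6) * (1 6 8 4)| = 8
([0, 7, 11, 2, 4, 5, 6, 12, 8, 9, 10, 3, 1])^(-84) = (12)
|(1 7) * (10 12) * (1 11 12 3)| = 6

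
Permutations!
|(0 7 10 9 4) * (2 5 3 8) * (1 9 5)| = |(0 7 10 5 3 8 2 1 9 4)| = 10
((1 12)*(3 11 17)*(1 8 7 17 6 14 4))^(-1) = (1 4 14 6 11 3 17 7 8 12) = ((1 12 8 7 17 3 11 6 14 4))^(-1)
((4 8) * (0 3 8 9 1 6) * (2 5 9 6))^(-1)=(0 6 4 8 3)(1 9 5 2)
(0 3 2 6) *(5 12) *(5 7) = (0 3 2 6)(5 12 7) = [3, 1, 6, 2, 4, 12, 0, 5, 8, 9, 10, 11, 7]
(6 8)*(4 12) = (4 12)(6 8) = [0, 1, 2, 3, 12, 5, 8, 7, 6, 9, 10, 11, 4]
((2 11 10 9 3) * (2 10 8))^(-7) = ((2 11 8)(3 10 9))^(-7) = (2 8 11)(3 9 10)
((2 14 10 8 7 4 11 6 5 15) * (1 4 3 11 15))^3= ((1 4 15 2 14 10 8 7 3 11 6 5))^3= (1 2 8 11)(3 5 15 10)(4 14 7 6)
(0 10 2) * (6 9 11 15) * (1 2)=(0 10 1 2)(6 9 11 15)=[10, 2, 0, 3, 4, 5, 9, 7, 8, 11, 1, 15, 12, 13, 14, 6]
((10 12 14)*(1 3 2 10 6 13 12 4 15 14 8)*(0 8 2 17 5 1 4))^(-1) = ((0 8 4 15 14 6 13 12 2 10)(1 3 17 5))^(-1) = (0 10 2 12 13 6 14 15 4 8)(1 5 17 3)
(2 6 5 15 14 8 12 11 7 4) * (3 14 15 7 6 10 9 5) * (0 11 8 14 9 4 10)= (15)(0 11 6 3 9 5 7 10 4 2)(8 12)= [11, 1, 0, 9, 2, 7, 3, 10, 12, 5, 4, 6, 8, 13, 14, 15]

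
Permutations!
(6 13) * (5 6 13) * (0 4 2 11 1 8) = (13)(0 4 2 11 1 8)(5 6) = [4, 8, 11, 3, 2, 6, 5, 7, 0, 9, 10, 1, 12, 13]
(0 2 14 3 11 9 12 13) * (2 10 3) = (0 10 3 11 9 12 13)(2 14) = [10, 1, 14, 11, 4, 5, 6, 7, 8, 12, 3, 9, 13, 0, 2]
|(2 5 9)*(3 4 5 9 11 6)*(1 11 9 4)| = 4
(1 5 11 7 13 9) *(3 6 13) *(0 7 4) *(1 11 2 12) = [7, 5, 12, 6, 0, 2, 13, 3, 8, 11, 10, 4, 1, 9] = (0 7 3 6 13 9 11 4)(1 5 2 12)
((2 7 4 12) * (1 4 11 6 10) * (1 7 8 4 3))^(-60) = (12)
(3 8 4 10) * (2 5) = [0, 1, 5, 8, 10, 2, 6, 7, 4, 9, 3] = (2 5)(3 8 4 10)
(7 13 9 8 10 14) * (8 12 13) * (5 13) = (5 13 9 12)(7 8 10 14) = [0, 1, 2, 3, 4, 13, 6, 8, 10, 12, 14, 11, 5, 9, 7]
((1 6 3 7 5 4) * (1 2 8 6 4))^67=(1 8 7 4 6 5 2 3)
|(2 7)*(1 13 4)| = 6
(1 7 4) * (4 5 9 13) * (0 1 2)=(0 1 7 5 9 13 4 2)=[1, 7, 0, 3, 2, 9, 6, 5, 8, 13, 10, 11, 12, 4]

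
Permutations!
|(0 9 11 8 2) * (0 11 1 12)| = 12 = |(0 9 1 12)(2 11 8)|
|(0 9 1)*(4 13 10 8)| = 12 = |(0 9 1)(4 13 10 8)|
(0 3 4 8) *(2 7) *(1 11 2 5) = [3, 11, 7, 4, 8, 1, 6, 5, 0, 9, 10, 2] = (0 3 4 8)(1 11 2 7 5)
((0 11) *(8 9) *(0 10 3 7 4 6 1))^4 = (0 7)(1 3)(4 11)(6 10)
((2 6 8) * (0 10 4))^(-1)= (0 4 10)(2 8 6)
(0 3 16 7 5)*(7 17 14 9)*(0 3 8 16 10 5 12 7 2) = (0 8 16 17 14 9 2)(3 10 5)(7 12) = [8, 1, 0, 10, 4, 3, 6, 12, 16, 2, 5, 11, 7, 13, 9, 15, 17, 14]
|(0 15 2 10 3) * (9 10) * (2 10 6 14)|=4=|(0 15 10 3)(2 9 6 14)|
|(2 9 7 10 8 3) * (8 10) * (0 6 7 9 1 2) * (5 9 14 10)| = |(0 6 7 8 3)(1 2)(5 9 14 10)| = 20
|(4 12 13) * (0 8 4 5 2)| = 7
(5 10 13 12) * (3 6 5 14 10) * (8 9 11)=(3 6 5)(8 9 11)(10 13 12 14)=[0, 1, 2, 6, 4, 3, 5, 7, 9, 11, 13, 8, 14, 12, 10]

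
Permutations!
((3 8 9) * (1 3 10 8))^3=(10)(1 3)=((1 3)(8 9 10))^3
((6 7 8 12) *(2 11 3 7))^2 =(2 3 8 6 11 7 12)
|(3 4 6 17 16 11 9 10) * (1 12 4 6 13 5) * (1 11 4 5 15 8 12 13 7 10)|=|(1 13 15 8 12 5 11 9)(3 6 17 16 4 7 10)|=56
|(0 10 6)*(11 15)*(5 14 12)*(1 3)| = |(0 10 6)(1 3)(5 14 12)(11 15)| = 6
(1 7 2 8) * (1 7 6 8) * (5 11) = (1 6 8 7 2)(5 11) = [0, 6, 1, 3, 4, 11, 8, 2, 7, 9, 10, 5]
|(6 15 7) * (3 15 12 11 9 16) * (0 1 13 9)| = 11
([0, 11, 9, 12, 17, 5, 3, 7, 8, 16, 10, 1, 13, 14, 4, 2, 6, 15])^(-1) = (1 11)(2 15 17 4 14 13 12 3 6 16 9)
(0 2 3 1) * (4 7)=(0 2 3 1)(4 7)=[2, 0, 3, 1, 7, 5, 6, 4]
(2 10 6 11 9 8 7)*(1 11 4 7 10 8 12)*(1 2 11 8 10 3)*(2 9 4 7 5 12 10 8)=(1 2 8 3)(4 5 12 9 10 6 7 11)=[0, 2, 8, 1, 5, 12, 7, 11, 3, 10, 6, 4, 9]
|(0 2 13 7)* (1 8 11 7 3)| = 8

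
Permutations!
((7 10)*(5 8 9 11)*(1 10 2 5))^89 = (1 10 7 2 5 8 9 11)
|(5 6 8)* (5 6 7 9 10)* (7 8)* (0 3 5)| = 8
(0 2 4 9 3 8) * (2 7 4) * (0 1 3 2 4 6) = (0 7 6)(1 3 8)(2 4 9) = [7, 3, 4, 8, 9, 5, 0, 6, 1, 2]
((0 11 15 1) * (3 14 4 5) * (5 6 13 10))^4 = ((0 11 15 1)(3 14 4 6 13 10 5))^4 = (15)(3 13 14 10 4 5 6)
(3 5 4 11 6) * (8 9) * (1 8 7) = (1 8 9 7)(3 5 4 11 6) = [0, 8, 2, 5, 11, 4, 3, 1, 9, 7, 10, 6]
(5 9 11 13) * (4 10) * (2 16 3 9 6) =(2 16 3 9 11 13 5 6)(4 10) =[0, 1, 16, 9, 10, 6, 2, 7, 8, 11, 4, 13, 12, 5, 14, 15, 3]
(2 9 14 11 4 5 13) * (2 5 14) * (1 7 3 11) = (1 7 3 11 4 14)(2 9)(5 13) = [0, 7, 9, 11, 14, 13, 6, 3, 8, 2, 10, 4, 12, 5, 1]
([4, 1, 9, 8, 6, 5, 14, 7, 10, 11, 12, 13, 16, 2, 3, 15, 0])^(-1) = (0 16 12 10 8 3 14 6 4)(2 13 11 9)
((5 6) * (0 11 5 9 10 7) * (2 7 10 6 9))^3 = (0 9 7 5 2 11 6)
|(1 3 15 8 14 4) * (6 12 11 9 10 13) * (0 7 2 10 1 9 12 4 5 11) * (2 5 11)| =|(0 7 5 2 10 13 6 4 9 1 3 15 8 14 11 12)| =16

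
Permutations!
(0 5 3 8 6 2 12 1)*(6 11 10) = (0 5 3 8 11 10 6 2 12 1) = [5, 0, 12, 8, 4, 3, 2, 7, 11, 9, 6, 10, 1]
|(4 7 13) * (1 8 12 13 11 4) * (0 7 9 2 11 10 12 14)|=|(0 7 10 12 13 1 8 14)(2 11 4 9)|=8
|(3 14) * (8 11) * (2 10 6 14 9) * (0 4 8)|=|(0 4 8 11)(2 10 6 14 3 9)|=12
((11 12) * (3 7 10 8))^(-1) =((3 7 10 8)(11 12))^(-1) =(3 8 10 7)(11 12)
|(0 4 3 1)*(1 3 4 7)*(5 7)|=4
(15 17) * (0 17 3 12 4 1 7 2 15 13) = (0 17 13)(1 7 2 15 3 12 4) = [17, 7, 15, 12, 1, 5, 6, 2, 8, 9, 10, 11, 4, 0, 14, 3, 16, 13]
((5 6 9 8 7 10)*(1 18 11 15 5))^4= (1 5 7 11 9)(6 10 15 8 18)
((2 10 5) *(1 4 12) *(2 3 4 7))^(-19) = ((1 7 2 10 5 3 4 12))^(-19) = (1 3 2 12 5 7 4 10)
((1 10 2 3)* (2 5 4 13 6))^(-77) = ((1 10 5 4 13 6 2 3))^(-77) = (1 4 2 10 13 3 5 6)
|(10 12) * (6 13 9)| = |(6 13 9)(10 12)| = 6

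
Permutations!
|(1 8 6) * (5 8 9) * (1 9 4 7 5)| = |(1 4 7 5 8 6 9)| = 7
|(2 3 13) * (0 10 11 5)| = |(0 10 11 5)(2 3 13)| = 12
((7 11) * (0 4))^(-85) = ((0 4)(7 11))^(-85) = (0 4)(7 11)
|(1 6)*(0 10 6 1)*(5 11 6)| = 5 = |(0 10 5 11 6)|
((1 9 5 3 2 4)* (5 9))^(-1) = ((9)(1 5 3 2 4))^(-1) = (9)(1 4 2 3 5)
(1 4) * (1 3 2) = (1 4 3 2) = [0, 4, 1, 2, 3]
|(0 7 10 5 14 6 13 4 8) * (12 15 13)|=|(0 7 10 5 14 6 12 15 13 4 8)|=11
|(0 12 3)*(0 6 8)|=5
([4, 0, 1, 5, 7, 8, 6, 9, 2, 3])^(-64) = (0 1 2 8 5 3 9 7 4)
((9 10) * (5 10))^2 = ((5 10 9))^2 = (5 9 10)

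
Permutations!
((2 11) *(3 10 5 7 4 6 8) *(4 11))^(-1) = ((2 4 6 8 3 10 5 7 11))^(-1) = (2 11 7 5 10 3 8 6 4)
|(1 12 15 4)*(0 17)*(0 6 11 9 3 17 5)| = |(0 5)(1 12 15 4)(3 17 6 11 9)| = 20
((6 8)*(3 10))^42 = (10) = ((3 10)(6 8))^42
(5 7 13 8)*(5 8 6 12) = [0, 1, 2, 3, 4, 7, 12, 13, 8, 9, 10, 11, 5, 6] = (5 7 13 6 12)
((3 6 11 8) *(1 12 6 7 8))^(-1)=((1 12 6 11)(3 7 8))^(-1)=(1 11 6 12)(3 8 7)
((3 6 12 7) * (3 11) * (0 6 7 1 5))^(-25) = (12)(3 11 7)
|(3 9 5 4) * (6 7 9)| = |(3 6 7 9 5 4)| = 6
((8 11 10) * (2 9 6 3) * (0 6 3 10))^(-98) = ((0 6 10 8 11)(2 9 3))^(-98) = (0 10 11 6 8)(2 9 3)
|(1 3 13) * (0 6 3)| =|(0 6 3 13 1)| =5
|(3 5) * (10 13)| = 2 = |(3 5)(10 13)|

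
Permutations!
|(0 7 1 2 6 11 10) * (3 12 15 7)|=|(0 3 12 15 7 1 2 6 11 10)|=10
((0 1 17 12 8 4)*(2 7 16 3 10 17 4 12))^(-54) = (17)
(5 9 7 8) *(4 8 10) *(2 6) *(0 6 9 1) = [6, 0, 9, 3, 8, 1, 2, 10, 5, 7, 4] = (0 6 2 9 7 10 4 8 5 1)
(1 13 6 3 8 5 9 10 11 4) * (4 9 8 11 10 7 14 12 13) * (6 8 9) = (1 4)(3 11 6)(5 9 7 14 12 13 8) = [0, 4, 2, 11, 1, 9, 3, 14, 5, 7, 10, 6, 13, 8, 12]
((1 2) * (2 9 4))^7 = (1 2 4 9)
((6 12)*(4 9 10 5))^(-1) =(4 5 10 9)(6 12)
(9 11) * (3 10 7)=(3 10 7)(9 11)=[0, 1, 2, 10, 4, 5, 6, 3, 8, 11, 7, 9]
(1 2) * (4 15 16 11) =(1 2)(4 15 16 11) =[0, 2, 1, 3, 15, 5, 6, 7, 8, 9, 10, 4, 12, 13, 14, 16, 11]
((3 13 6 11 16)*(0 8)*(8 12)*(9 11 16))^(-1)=(0 8 12)(3 16 6 13)(9 11)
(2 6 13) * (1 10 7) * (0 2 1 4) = (0 2 6 13 1 10 7 4) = [2, 10, 6, 3, 0, 5, 13, 4, 8, 9, 7, 11, 12, 1]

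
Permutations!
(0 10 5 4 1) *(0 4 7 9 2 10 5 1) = (0 5 7 9 2 10 1 4) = [5, 4, 10, 3, 0, 7, 6, 9, 8, 2, 1]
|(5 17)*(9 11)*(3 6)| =|(3 6)(5 17)(9 11)| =2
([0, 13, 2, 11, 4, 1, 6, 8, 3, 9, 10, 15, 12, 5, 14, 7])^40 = [0, 13, 2, 3, 4, 1, 6, 7, 8, 9, 10, 11, 12, 5, 14, 15]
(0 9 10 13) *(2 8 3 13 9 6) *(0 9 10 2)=(0 6)(2 8 3 13 9)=[6, 1, 8, 13, 4, 5, 0, 7, 3, 2, 10, 11, 12, 9]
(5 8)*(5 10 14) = [0, 1, 2, 3, 4, 8, 6, 7, 10, 9, 14, 11, 12, 13, 5] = (5 8 10 14)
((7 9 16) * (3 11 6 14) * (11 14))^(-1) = (3 14)(6 11)(7 16 9)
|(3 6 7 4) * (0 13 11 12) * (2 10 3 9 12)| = 11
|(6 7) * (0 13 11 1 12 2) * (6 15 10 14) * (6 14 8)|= 30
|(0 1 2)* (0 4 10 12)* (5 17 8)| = |(0 1 2 4 10 12)(5 17 8)| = 6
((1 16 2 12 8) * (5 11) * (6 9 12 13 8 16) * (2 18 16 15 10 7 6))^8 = ((1 2 13 8)(5 11)(6 9 12 15 10 7)(16 18))^8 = (18)(6 12 10)(7 9 15)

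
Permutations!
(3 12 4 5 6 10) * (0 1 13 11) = (0 1 13 11)(3 12 4 5 6 10) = [1, 13, 2, 12, 5, 6, 10, 7, 8, 9, 3, 0, 4, 11]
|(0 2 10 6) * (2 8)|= |(0 8 2 10 6)|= 5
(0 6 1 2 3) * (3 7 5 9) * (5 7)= (0 6 1 2 5 9 3)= [6, 2, 5, 0, 4, 9, 1, 7, 8, 3]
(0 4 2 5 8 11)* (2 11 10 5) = (0 4 11)(5 8 10) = [4, 1, 2, 3, 11, 8, 6, 7, 10, 9, 5, 0]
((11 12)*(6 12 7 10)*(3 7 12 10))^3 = (3 7)(6 10)(11 12)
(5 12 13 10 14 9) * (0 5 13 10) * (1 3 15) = (0 5 12 10 14 9 13)(1 3 15) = [5, 3, 2, 15, 4, 12, 6, 7, 8, 13, 14, 11, 10, 0, 9, 1]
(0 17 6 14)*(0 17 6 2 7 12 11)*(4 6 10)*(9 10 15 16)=[15, 1, 7, 3, 6, 5, 14, 12, 8, 10, 4, 0, 11, 13, 17, 16, 9, 2]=(0 15 16 9 10 4 6 14 17 2 7 12 11)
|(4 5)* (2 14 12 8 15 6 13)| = |(2 14 12 8 15 6 13)(4 5)| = 14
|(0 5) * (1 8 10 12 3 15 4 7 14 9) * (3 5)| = 12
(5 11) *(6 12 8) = [0, 1, 2, 3, 4, 11, 12, 7, 6, 9, 10, 5, 8] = (5 11)(6 12 8)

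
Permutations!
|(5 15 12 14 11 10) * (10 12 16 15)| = |(5 10)(11 12 14)(15 16)| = 6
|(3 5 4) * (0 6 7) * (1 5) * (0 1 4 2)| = 6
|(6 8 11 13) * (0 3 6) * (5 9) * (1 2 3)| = 8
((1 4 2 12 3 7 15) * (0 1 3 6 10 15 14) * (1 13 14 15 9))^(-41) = (0 13 14)(1 4 2 12 6 10 9)(3 7 15)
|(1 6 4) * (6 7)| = |(1 7 6 4)| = 4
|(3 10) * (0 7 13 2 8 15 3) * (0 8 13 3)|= |(0 7 3 10 8 15)(2 13)|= 6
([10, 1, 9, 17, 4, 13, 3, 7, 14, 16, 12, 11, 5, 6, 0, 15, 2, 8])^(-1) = [14, 1, 16, 6, 4, 12, 13, 7, 17, 2, 0, 11, 10, 5, 8, 15, 9, 3]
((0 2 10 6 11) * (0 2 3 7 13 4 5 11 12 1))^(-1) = (0 1 12 6 10 2 11 5 4 13 7 3)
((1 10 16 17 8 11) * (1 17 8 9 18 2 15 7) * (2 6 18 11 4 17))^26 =(18)(1 4 2 10 17 15 16 9 7 8 11)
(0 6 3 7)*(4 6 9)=(0 9 4 6 3 7)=[9, 1, 2, 7, 6, 5, 3, 0, 8, 4]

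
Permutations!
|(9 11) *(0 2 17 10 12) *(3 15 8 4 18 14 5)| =|(0 2 17 10 12)(3 15 8 4 18 14 5)(9 11)| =70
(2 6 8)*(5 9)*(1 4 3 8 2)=(1 4 3 8)(2 6)(5 9)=[0, 4, 6, 8, 3, 9, 2, 7, 1, 5]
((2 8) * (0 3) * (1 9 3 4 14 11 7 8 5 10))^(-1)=((0 4 14 11 7 8 2 5 10 1 9 3))^(-1)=(0 3 9 1 10 5 2 8 7 11 14 4)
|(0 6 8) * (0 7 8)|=|(0 6)(7 8)|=2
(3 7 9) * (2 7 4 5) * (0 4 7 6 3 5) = (0 4)(2 6 3 7 9 5) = [4, 1, 6, 7, 0, 2, 3, 9, 8, 5]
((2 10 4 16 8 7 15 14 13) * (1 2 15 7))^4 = ((1 2 10 4 16 8)(13 15 14))^4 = (1 16 10)(2 8 4)(13 15 14)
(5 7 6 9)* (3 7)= (3 7 6 9 5)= [0, 1, 2, 7, 4, 3, 9, 6, 8, 5]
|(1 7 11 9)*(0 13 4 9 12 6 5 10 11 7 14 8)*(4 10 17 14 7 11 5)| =7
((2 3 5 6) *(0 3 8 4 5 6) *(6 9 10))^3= (0 10 8)(2 5 9)(3 6 4)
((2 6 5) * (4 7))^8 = (7)(2 5 6)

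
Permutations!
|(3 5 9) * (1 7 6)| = 3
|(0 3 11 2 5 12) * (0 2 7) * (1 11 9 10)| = 21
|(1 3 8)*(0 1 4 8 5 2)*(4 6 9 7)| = 5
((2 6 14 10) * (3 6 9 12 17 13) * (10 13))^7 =(2 12 10 9 17)(3 13 14 6)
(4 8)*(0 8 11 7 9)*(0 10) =(0 8 4 11 7 9 10) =[8, 1, 2, 3, 11, 5, 6, 9, 4, 10, 0, 7]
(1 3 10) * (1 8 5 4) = (1 3 10 8 5 4) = [0, 3, 2, 10, 1, 4, 6, 7, 5, 9, 8]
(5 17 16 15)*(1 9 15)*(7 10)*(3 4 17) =(1 9 15 5 3 4 17 16)(7 10) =[0, 9, 2, 4, 17, 3, 6, 10, 8, 15, 7, 11, 12, 13, 14, 5, 1, 16]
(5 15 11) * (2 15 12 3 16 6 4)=(2 15 11 5 12 3 16 6 4)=[0, 1, 15, 16, 2, 12, 4, 7, 8, 9, 10, 5, 3, 13, 14, 11, 6]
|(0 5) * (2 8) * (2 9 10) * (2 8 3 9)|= |(0 5)(2 3 9 10 8)|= 10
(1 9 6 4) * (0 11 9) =(0 11 9 6 4 1) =[11, 0, 2, 3, 1, 5, 4, 7, 8, 6, 10, 9]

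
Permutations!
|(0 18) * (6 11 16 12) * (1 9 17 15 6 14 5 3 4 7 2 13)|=30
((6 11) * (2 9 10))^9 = ((2 9 10)(6 11))^9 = (6 11)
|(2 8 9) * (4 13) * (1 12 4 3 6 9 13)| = |(1 12 4)(2 8 13 3 6 9)| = 6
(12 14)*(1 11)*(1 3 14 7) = (1 11 3 14 12 7) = [0, 11, 2, 14, 4, 5, 6, 1, 8, 9, 10, 3, 7, 13, 12]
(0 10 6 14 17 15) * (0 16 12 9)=(0 10 6 14 17 15 16 12 9)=[10, 1, 2, 3, 4, 5, 14, 7, 8, 0, 6, 11, 9, 13, 17, 16, 12, 15]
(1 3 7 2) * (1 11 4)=[0, 3, 11, 7, 1, 5, 6, 2, 8, 9, 10, 4]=(1 3 7 2 11 4)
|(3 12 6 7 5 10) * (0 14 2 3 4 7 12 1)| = 20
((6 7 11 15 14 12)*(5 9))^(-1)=((5 9)(6 7 11 15 14 12))^(-1)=(5 9)(6 12 14 15 11 7)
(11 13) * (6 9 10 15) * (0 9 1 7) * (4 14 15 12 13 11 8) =(0 9 10 12 13 8 4 14 15 6 1 7) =[9, 7, 2, 3, 14, 5, 1, 0, 4, 10, 12, 11, 13, 8, 15, 6]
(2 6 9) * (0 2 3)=[2, 1, 6, 0, 4, 5, 9, 7, 8, 3]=(0 2 6 9 3)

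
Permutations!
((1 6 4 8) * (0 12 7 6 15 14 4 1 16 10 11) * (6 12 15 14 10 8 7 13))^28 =((0 15 10 11)(1 14 4 7 12 13 6)(8 16))^28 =(16)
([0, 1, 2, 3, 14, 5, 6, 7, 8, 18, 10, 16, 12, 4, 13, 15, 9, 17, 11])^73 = (4 14 13)(9 18 11 16)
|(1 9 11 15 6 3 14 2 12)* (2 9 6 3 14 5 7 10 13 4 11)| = |(1 6 14 9 2 12)(3 5 7 10 13 4 11 15)| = 24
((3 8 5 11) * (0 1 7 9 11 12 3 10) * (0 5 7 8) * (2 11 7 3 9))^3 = (0 3 8 1)(2 5 7 10 9 11 12)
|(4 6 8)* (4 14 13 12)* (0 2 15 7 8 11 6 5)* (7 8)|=18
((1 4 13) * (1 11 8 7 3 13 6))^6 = ((1 4 6)(3 13 11 8 7))^6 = (3 13 11 8 7)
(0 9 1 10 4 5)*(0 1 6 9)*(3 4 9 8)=(1 10 9 6 8 3 4 5)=[0, 10, 2, 4, 5, 1, 8, 7, 3, 6, 9]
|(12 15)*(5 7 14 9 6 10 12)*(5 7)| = 7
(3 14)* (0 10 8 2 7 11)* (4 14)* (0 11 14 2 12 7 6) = [10, 1, 6, 4, 2, 5, 0, 14, 12, 9, 8, 11, 7, 13, 3] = (0 10 8 12 7 14 3 4 2 6)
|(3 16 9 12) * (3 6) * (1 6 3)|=|(1 6)(3 16 9 12)|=4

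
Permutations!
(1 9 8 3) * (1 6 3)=(1 9 8)(3 6)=[0, 9, 2, 6, 4, 5, 3, 7, 1, 8]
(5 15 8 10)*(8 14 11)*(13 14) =(5 15 13 14 11 8 10) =[0, 1, 2, 3, 4, 15, 6, 7, 10, 9, 5, 8, 12, 14, 11, 13]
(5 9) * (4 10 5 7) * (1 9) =(1 9 7 4 10 5) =[0, 9, 2, 3, 10, 1, 6, 4, 8, 7, 5]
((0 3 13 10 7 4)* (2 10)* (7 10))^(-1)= ((0 3 13 2 7 4))^(-1)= (0 4 7 2 13 3)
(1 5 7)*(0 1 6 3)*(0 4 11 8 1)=(1 5 7 6 3 4 11 8)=[0, 5, 2, 4, 11, 7, 3, 6, 1, 9, 10, 8]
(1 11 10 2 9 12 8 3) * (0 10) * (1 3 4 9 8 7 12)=[10, 11, 8, 3, 9, 5, 6, 12, 4, 1, 2, 0, 7]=(0 10 2 8 4 9 1 11)(7 12)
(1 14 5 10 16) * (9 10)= (1 14 5 9 10 16)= [0, 14, 2, 3, 4, 9, 6, 7, 8, 10, 16, 11, 12, 13, 5, 15, 1]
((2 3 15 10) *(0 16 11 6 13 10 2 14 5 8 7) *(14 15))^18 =(0 10 5 11 2 7 13 14 16 15 8 6 3)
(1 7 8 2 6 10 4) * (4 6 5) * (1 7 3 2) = (1 3 2 5 4 7 8)(6 10) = [0, 3, 5, 2, 7, 4, 10, 8, 1, 9, 6]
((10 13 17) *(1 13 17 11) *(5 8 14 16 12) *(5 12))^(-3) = (5 8 14 16)(10 17)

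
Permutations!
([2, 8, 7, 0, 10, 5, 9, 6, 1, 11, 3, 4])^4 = (0 9 3 6 10 7 4 2 11)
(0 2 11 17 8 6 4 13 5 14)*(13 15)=[2, 1, 11, 3, 15, 14, 4, 7, 6, 9, 10, 17, 12, 5, 0, 13, 16, 8]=(0 2 11 17 8 6 4 15 13 5 14)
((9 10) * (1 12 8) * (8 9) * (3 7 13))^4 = (1 8 10 9 12)(3 7 13) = ((1 12 9 10 8)(3 7 13))^4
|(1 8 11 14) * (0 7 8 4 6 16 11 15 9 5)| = |(0 7 8 15 9 5)(1 4 6 16 11 14)| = 6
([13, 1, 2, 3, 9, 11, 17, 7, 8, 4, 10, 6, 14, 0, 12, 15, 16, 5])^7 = (0 13)(4 9)(5 17 6 11)(12 14)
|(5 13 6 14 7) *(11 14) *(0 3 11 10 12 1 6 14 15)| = 4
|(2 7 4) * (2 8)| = |(2 7 4 8)| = 4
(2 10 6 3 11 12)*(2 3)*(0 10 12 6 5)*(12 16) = [10, 1, 16, 11, 4, 0, 2, 7, 8, 9, 5, 6, 3, 13, 14, 15, 12] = (0 10 5)(2 16 12 3 11 6)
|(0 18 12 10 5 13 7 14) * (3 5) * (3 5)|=8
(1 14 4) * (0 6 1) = (0 6 1 14 4) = [6, 14, 2, 3, 0, 5, 1, 7, 8, 9, 10, 11, 12, 13, 4]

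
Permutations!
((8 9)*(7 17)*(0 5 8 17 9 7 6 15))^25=((0 5 8 7 9 17 6 15))^25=(0 5 8 7 9 17 6 15)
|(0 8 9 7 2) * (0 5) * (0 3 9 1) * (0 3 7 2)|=|(0 8 1 3 9 2 5 7)|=8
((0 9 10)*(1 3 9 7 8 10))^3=(0 10 8 7)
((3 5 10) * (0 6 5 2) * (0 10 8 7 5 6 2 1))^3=((0 2 10 3 1)(5 8 7))^3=(0 3 2 1 10)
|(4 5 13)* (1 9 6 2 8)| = 15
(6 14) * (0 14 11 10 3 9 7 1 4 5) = (0 14 6 11 10 3 9 7 1 4 5) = [14, 4, 2, 9, 5, 0, 11, 1, 8, 7, 3, 10, 12, 13, 6]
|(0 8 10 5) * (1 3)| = |(0 8 10 5)(1 3)| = 4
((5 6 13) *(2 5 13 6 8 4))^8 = ((13)(2 5 8 4))^8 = (13)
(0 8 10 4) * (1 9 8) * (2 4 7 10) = (0 1 9 8 2 4)(7 10) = [1, 9, 4, 3, 0, 5, 6, 10, 2, 8, 7]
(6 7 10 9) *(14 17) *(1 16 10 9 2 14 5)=(1 16 10 2 14 17 5)(6 7 9)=[0, 16, 14, 3, 4, 1, 7, 9, 8, 6, 2, 11, 12, 13, 17, 15, 10, 5]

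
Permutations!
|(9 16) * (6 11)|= 2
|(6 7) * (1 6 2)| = |(1 6 7 2)| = 4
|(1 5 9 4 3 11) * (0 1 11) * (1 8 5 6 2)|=6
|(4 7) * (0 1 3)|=6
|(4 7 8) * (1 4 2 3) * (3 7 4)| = |(1 3)(2 7 8)| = 6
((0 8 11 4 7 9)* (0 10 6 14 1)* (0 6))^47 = (0 9 4 8 10 7 11)(1 14 6)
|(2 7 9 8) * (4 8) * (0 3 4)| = 7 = |(0 3 4 8 2 7 9)|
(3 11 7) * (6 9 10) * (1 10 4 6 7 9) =[0, 10, 2, 11, 6, 5, 1, 3, 8, 4, 7, 9] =(1 10 7 3 11 9 4 6)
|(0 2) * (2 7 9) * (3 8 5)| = 12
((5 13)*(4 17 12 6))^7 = (4 6 12 17)(5 13)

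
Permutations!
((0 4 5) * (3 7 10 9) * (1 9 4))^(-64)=((0 1 9 3 7 10 4 5))^(-64)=(10)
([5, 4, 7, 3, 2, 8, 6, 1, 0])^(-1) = (0 8 5)(1 7 2 4)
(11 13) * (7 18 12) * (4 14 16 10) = [0, 1, 2, 3, 14, 5, 6, 18, 8, 9, 4, 13, 7, 11, 16, 15, 10, 17, 12] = (4 14 16 10)(7 18 12)(11 13)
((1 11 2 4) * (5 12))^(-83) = (1 11 2 4)(5 12)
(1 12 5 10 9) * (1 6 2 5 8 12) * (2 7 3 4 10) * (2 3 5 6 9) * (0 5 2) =(0 5 3 4 10)(2 6 7)(8 12) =[5, 1, 6, 4, 10, 3, 7, 2, 12, 9, 0, 11, 8]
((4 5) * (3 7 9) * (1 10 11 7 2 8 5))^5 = ((1 10 11 7 9 3 2 8 5 4))^5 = (1 3)(2 10)(4 9)(5 7)(8 11)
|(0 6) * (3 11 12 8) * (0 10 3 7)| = |(0 6 10 3 11 12 8 7)| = 8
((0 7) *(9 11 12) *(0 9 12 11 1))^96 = ((12)(0 7 9 1))^96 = (12)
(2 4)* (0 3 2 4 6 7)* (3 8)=(0 8 3 2 6 7)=[8, 1, 6, 2, 4, 5, 7, 0, 3]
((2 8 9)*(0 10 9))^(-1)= (0 8 2 9 10)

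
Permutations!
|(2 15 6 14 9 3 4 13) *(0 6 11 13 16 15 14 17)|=9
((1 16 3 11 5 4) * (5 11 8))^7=((1 16 3 8 5 4))^7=(1 16 3 8 5 4)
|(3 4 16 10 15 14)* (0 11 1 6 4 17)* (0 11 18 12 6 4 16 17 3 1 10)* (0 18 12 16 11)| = |(0 12 6 11 10 15 14 1 4 17)(16 18)| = 10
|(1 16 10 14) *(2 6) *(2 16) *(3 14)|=7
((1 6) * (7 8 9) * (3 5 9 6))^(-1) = (1 6 8 7 9 5 3)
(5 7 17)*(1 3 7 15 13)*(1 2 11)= (1 3 7 17 5 15 13 2 11)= [0, 3, 11, 7, 4, 15, 6, 17, 8, 9, 10, 1, 12, 2, 14, 13, 16, 5]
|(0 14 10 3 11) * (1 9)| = 10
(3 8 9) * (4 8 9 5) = (3 9)(4 8 5) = [0, 1, 2, 9, 8, 4, 6, 7, 5, 3]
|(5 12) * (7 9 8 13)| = |(5 12)(7 9 8 13)| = 4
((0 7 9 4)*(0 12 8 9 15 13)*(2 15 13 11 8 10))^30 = ((0 7 13)(2 15 11 8 9 4 12 10))^30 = (2 12 9 11)(4 8 15 10)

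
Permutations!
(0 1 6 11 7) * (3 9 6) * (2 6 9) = (0 1 3 2 6 11 7) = [1, 3, 6, 2, 4, 5, 11, 0, 8, 9, 10, 7]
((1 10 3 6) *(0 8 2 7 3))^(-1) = (0 10 1 6 3 7 2 8)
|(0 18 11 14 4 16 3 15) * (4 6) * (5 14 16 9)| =30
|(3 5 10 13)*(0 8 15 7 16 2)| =|(0 8 15 7 16 2)(3 5 10 13)| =12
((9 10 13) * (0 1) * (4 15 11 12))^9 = ((0 1)(4 15 11 12)(9 10 13))^9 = (0 1)(4 15 11 12)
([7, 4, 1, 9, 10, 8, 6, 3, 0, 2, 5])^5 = (0 1)(2 8)(3 10)(4 7)(5 9)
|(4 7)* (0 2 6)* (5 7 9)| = 12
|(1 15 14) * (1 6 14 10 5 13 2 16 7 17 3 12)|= 22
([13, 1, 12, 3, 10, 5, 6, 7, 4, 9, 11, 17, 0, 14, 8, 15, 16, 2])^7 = (0 17 4 13 2 10 14 12 11 8)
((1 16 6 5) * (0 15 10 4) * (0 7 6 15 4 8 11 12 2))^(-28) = (0 12 8 15 1 6 4 2 11 10 16 5 7)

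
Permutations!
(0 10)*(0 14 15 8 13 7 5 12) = [10, 1, 2, 3, 4, 12, 6, 5, 13, 9, 14, 11, 0, 7, 15, 8] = (0 10 14 15 8 13 7 5 12)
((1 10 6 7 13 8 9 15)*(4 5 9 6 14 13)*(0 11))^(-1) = (0 11)(1 15 9 5 4 7 6 8 13 14 10) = ((0 11)(1 10 14 13 8 6 7 4 5 9 15))^(-1)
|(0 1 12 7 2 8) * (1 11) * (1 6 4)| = 9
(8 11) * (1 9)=(1 9)(8 11)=[0, 9, 2, 3, 4, 5, 6, 7, 11, 1, 10, 8]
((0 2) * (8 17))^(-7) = ((0 2)(8 17))^(-7) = (0 2)(8 17)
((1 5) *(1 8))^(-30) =((1 5 8))^(-30) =(8)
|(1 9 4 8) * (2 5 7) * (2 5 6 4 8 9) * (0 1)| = |(0 1 2 6 4 9 8)(5 7)| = 14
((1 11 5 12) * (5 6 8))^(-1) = (1 12 5 8 6 11)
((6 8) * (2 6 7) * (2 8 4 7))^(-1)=(2 8 7 4 6)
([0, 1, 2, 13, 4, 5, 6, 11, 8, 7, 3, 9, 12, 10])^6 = [0, 1, 2, 3, 4, 5, 6, 7, 8, 9, 10, 11, 12, 13]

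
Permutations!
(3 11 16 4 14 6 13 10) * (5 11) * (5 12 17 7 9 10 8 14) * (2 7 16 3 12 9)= [0, 1, 7, 9, 5, 11, 13, 2, 14, 10, 12, 3, 17, 8, 6, 15, 4, 16]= (2 7)(3 9 10 12 17 16 4 5 11)(6 13 8 14)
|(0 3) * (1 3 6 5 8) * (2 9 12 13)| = 12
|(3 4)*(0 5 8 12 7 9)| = |(0 5 8 12 7 9)(3 4)| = 6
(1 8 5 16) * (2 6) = (1 8 5 16)(2 6) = [0, 8, 6, 3, 4, 16, 2, 7, 5, 9, 10, 11, 12, 13, 14, 15, 1]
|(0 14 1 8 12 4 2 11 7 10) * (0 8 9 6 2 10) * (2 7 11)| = 12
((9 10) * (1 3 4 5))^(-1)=(1 5 4 3)(9 10)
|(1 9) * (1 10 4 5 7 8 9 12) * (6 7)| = 14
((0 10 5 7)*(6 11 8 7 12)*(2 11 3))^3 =(0 12 2 7 5 3 8 10 6 11)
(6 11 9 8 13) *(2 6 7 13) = (2 6 11 9 8)(7 13) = [0, 1, 6, 3, 4, 5, 11, 13, 2, 8, 10, 9, 12, 7]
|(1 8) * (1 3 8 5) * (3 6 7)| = 4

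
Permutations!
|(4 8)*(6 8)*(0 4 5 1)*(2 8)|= |(0 4 6 2 8 5 1)|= 7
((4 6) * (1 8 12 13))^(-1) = ((1 8 12 13)(4 6))^(-1) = (1 13 12 8)(4 6)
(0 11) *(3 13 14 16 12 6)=[11, 1, 2, 13, 4, 5, 3, 7, 8, 9, 10, 0, 6, 14, 16, 15, 12]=(0 11)(3 13 14 16 12 6)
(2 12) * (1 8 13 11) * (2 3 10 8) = (1 2 12 3 10 8 13 11) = [0, 2, 12, 10, 4, 5, 6, 7, 13, 9, 8, 1, 3, 11]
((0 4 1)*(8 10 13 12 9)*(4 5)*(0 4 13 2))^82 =(0 13 9 10)(2 5 12 8)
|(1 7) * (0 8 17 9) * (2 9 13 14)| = 14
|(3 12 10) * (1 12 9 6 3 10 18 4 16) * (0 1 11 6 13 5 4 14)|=40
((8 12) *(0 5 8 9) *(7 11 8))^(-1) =((0 5 7 11 8 12 9))^(-1) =(0 9 12 8 11 7 5)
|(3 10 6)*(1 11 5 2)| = 12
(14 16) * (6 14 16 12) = (16)(6 14 12) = [0, 1, 2, 3, 4, 5, 14, 7, 8, 9, 10, 11, 6, 13, 12, 15, 16]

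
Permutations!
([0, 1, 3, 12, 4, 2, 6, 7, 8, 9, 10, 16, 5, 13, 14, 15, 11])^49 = [0, 1, 3, 12, 4, 2, 6, 7, 8, 9, 10, 16, 5, 13, 14, 15, 11]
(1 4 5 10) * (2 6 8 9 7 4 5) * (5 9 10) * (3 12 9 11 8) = (1 11 8 10)(2 6 3 12 9 7 4) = [0, 11, 6, 12, 2, 5, 3, 4, 10, 7, 1, 8, 9]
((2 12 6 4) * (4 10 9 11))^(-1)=((2 12 6 10 9 11 4))^(-1)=(2 4 11 9 10 6 12)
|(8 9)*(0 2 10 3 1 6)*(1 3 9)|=7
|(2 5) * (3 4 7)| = 6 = |(2 5)(3 4 7)|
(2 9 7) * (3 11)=[0, 1, 9, 11, 4, 5, 6, 2, 8, 7, 10, 3]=(2 9 7)(3 11)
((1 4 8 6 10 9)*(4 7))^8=((1 7 4 8 6 10 9))^8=(1 7 4 8 6 10 9)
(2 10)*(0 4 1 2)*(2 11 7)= [4, 11, 10, 3, 1, 5, 6, 2, 8, 9, 0, 7]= (0 4 1 11 7 2 10)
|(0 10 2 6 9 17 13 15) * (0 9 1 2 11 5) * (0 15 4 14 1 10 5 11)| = 12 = |(0 5 15 9 17 13 4 14 1 2 6 10)|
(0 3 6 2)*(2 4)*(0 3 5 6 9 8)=[5, 1, 3, 9, 2, 6, 4, 7, 0, 8]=(0 5 6 4 2 3 9 8)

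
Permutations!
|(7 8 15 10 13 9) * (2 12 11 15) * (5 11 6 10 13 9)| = |(2 12 6 10 9 7 8)(5 11 15 13)| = 28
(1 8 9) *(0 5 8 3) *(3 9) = (0 5 8 3)(1 9) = [5, 9, 2, 0, 4, 8, 6, 7, 3, 1]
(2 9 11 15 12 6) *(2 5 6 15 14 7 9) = (5 6)(7 9 11 14)(12 15) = [0, 1, 2, 3, 4, 6, 5, 9, 8, 11, 10, 14, 15, 13, 7, 12]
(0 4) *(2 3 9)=(0 4)(2 3 9)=[4, 1, 3, 9, 0, 5, 6, 7, 8, 2]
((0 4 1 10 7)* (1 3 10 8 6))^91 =(0 4 3 10 7)(1 8 6)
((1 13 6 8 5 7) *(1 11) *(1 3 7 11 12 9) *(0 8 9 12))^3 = (0 11)(1 9 6 13)(3 8)(5 7)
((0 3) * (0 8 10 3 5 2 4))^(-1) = ((0 5 2 4)(3 8 10))^(-1) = (0 4 2 5)(3 10 8)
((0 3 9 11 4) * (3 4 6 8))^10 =((0 4)(3 9 11 6 8))^10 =(11)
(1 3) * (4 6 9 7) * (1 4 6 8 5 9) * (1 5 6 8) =(1 3 4)(5 9 7 8 6) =[0, 3, 2, 4, 1, 9, 5, 8, 6, 7]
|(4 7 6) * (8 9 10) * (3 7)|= |(3 7 6 4)(8 9 10)|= 12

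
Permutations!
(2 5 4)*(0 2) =(0 2 5 4) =[2, 1, 5, 3, 0, 4]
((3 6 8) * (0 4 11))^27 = (11)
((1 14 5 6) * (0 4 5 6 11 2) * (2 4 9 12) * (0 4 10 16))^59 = ((0 9 12 2 4 5 11 10 16)(1 14 6))^59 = (0 5 9 11 12 10 2 16 4)(1 6 14)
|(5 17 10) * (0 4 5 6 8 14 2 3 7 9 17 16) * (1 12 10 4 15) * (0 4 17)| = |(17)(0 15 1 12 10 6 8 14 2 3 7 9)(4 5 16)| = 12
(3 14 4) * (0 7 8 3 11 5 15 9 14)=(0 7 8 3)(4 11 5 15 9 14)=[7, 1, 2, 0, 11, 15, 6, 8, 3, 14, 10, 5, 12, 13, 4, 9]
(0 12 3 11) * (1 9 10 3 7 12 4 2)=(0 4 2 1 9 10 3 11)(7 12)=[4, 9, 1, 11, 2, 5, 6, 12, 8, 10, 3, 0, 7]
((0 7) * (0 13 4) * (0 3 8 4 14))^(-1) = (0 14 13 7)(3 4 8)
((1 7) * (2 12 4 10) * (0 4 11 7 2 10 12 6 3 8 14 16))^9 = ((0 4 12 11 7 1 2 6 3 8 14 16))^9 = (0 8 2 11)(1 12 16 3)(4 14 6 7)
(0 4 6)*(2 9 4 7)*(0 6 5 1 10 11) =(0 7 2 9 4 5 1 10 11) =[7, 10, 9, 3, 5, 1, 6, 2, 8, 4, 11, 0]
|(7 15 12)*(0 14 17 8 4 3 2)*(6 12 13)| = 35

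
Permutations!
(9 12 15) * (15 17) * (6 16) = (6 16)(9 12 17 15) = [0, 1, 2, 3, 4, 5, 16, 7, 8, 12, 10, 11, 17, 13, 14, 9, 6, 15]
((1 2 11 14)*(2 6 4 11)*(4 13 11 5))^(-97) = ((1 6 13 11 14)(4 5))^(-97) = (1 11 6 14 13)(4 5)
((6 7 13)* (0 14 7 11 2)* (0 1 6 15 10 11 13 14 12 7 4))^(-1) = (0 4 14 7 12)(1 2 11 10 15 13 6)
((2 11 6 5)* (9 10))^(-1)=(2 5 6 11)(9 10)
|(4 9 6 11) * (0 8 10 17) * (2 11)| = |(0 8 10 17)(2 11 4 9 6)| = 20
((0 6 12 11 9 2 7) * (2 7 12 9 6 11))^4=(12)(0 7 9 6 11)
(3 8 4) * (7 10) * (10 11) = (3 8 4)(7 11 10) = [0, 1, 2, 8, 3, 5, 6, 11, 4, 9, 7, 10]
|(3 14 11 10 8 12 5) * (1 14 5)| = 6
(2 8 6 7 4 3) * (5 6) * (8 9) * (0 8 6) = (0 8 5)(2 9 6 7 4 3) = [8, 1, 9, 2, 3, 0, 7, 4, 5, 6]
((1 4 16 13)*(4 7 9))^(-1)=((1 7 9 4 16 13))^(-1)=(1 13 16 4 9 7)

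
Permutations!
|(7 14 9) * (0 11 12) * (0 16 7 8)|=|(0 11 12 16 7 14 9 8)|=8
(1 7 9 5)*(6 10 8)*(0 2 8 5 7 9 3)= (0 2 8 6 10 5 1 9 7 3)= [2, 9, 8, 0, 4, 1, 10, 3, 6, 7, 5]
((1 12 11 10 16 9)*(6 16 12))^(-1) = (1 9 16 6)(10 11 12)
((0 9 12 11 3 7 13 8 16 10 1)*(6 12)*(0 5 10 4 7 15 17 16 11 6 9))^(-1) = ((1 5 10)(3 15 17 16 4 7 13 8 11)(6 12))^(-1) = (1 10 5)(3 11 8 13 7 4 16 17 15)(6 12)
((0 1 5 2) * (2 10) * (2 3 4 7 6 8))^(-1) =(0 2 8 6 7 4 3 10 5 1) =((0 1 5 10 3 4 7 6 8 2))^(-1)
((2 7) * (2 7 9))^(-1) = (2 9)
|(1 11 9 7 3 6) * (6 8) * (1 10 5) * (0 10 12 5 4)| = 9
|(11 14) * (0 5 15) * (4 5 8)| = 10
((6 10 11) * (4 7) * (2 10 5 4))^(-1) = (2 7 4 5 6 11 10)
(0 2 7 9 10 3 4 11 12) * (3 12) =(0 2 7 9 10 12)(3 4 11) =[2, 1, 7, 4, 11, 5, 6, 9, 8, 10, 12, 3, 0]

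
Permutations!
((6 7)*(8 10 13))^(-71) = (6 7)(8 10 13)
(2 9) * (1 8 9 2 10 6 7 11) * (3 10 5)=(1 8 9 5 3 10 6 7 11)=[0, 8, 2, 10, 4, 3, 7, 11, 9, 5, 6, 1]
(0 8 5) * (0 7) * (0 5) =(0 8)(5 7) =[8, 1, 2, 3, 4, 7, 6, 5, 0]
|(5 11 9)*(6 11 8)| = 5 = |(5 8 6 11 9)|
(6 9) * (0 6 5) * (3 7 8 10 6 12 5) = (0 12 5)(3 7 8 10 6 9) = [12, 1, 2, 7, 4, 0, 9, 8, 10, 3, 6, 11, 5]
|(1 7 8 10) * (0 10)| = |(0 10 1 7 8)| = 5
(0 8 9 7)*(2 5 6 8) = (0 2 5 6 8 9 7) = [2, 1, 5, 3, 4, 6, 8, 0, 9, 7]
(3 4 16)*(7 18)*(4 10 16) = (3 10 16)(7 18) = [0, 1, 2, 10, 4, 5, 6, 18, 8, 9, 16, 11, 12, 13, 14, 15, 3, 17, 7]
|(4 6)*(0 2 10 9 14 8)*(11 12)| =|(0 2 10 9 14 8)(4 6)(11 12)| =6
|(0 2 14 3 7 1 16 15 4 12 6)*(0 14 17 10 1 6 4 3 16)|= |(0 2 17 10 1)(3 7 6 14 16 15)(4 12)|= 30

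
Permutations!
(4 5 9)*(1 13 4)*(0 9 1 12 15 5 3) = (0 9 12 15 5 1 13 4 3) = [9, 13, 2, 0, 3, 1, 6, 7, 8, 12, 10, 11, 15, 4, 14, 5]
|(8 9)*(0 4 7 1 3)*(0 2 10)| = 14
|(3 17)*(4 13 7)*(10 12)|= |(3 17)(4 13 7)(10 12)|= 6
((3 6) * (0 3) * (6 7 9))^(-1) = ((0 3 7 9 6))^(-1) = (0 6 9 7 3)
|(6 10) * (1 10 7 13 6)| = 6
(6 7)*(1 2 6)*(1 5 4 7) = (1 2 6)(4 7 5) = [0, 2, 6, 3, 7, 4, 1, 5]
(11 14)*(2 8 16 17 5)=(2 8 16 17 5)(11 14)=[0, 1, 8, 3, 4, 2, 6, 7, 16, 9, 10, 14, 12, 13, 11, 15, 17, 5]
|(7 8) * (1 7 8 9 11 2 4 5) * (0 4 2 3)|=|(0 4 5 1 7 9 11 3)|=8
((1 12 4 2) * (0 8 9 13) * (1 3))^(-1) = (0 13 9 8)(1 3 2 4 12)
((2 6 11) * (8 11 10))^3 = (2 8 6 11 10)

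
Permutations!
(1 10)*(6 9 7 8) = (1 10)(6 9 7 8) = [0, 10, 2, 3, 4, 5, 9, 8, 6, 7, 1]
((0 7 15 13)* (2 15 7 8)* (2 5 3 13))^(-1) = (0 13 3 5 8)(2 15)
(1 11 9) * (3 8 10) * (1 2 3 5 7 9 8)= (1 11 8 10 5 7 9 2 3)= [0, 11, 3, 1, 4, 7, 6, 9, 10, 2, 5, 8]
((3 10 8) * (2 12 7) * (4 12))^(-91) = (2 4 12 7)(3 8 10)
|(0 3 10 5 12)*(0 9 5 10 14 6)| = 12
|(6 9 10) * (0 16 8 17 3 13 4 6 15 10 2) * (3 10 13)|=11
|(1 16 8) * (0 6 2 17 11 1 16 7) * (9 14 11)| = |(0 6 2 17 9 14 11 1 7)(8 16)| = 18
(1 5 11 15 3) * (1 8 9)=(1 5 11 15 3 8 9)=[0, 5, 2, 8, 4, 11, 6, 7, 9, 1, 10, 15, 12, 13, 14, 3]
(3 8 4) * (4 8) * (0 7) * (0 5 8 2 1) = (0 7 5 8 2 1)(3 4) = [7, 0, 1, 4, 3, 8, 6, 5, 2]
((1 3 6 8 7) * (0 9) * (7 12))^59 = ((0 9)(1 3 6 8 12 7))^59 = (0 9)(1 7 12 8 6 3)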